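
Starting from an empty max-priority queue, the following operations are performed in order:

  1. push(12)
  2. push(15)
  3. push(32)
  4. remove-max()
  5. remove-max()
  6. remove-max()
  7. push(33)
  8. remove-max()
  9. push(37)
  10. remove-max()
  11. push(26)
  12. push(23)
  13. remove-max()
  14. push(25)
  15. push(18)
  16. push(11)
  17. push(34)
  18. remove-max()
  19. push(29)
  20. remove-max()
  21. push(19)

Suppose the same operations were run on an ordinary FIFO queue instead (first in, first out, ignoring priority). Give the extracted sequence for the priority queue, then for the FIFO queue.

insert 12 → {12}
insert 15 → {15, 12}
insert 32 → {32, 15, 12}
remove-max → 32; now {15, 12}
remove-max → 15; now {12}
remove-max → 12; now {}
insert 33 → {33}
remove-max → 33; now {}
insert 37 → {37}
remove-max → 37; now {}
insert 26 → {26}
insert 23 → {26, 23}
remove-max → 26; now {23}
insert 25 → {25, 23}
insert 18 → {25, 23, 18}
insert 11 → {25, 23, 18, 11}
insert 34 → {34, 25, 23, 18, 11}
remove-max → 34; now {25, 23, 18, 11}
insert 29 → {29, 25, 23, 18, 11}
remove-max → 29; now {25, 23, 18, 11}
insert 19 → {25, 23, 19, 18, 11}

priority queue: 32, 15, 12, 33, 37, 26, 34, 29; FIFO queue: 12 → 15 → 32 → 33 → 37 → 26 → 23 → 25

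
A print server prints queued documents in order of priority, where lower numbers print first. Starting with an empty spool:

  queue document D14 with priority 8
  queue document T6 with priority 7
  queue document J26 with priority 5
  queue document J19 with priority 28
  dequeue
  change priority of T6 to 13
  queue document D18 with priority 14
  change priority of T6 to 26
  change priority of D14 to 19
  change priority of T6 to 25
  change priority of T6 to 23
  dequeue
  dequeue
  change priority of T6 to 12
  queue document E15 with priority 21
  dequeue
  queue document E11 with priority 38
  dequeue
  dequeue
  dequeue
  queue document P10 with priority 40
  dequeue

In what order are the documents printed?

add D14 (priority 8) → {D14:8}
add T6 (priority 7) → {T6:7, D14:8}
add J26 (priority 5) → {J26:5, T6:7, D14:8}
add J19 (priority 28) → {J26:5, T6:7, D14:8, J19:28}
dequeue → J26; now {T6:7, D14:8, J19:28}
update T6 to priority 13 → {D14:8, T6:13, J19:28}
add D18 (priority 14) → {D14:8, T6:13, D18:14, J19:28}
update T6 to priority 26 → {D14:8, D18:14, T6:26, J19:28}
update D14 to priority 19 → {D18:14, D14:19, T6:26, J19:28}
update T6 to priority 25 → {D18:14, D14:19, T6:25, J19:28}
update T6 to priority 23 → {D18:14, D14:19, T6:23, J19:28}
dequeue → D18; now {D14:19, T6:23, J19:28}
dequeue → D14; now {T6:23, J19:28}
update T6 to priority 12 → {T6:12, J19:28}
add E15 (priority 21) → {T6:12, E15:21, J19:28}
dequeue → T6; now {E15:21, J19:28}
add E11 (priority 38) → {E15:21, J19:28, E11:38}
dequeue → E15; now {J19:28, E11:38}
dequeue → J19; now {E11:38}
dequeue → E11; now {}
add P10 (priority 40) → {P10:40}
dequeue → P10; now {}

[J26, D18, D14, T6, E15, J19, E11, P10]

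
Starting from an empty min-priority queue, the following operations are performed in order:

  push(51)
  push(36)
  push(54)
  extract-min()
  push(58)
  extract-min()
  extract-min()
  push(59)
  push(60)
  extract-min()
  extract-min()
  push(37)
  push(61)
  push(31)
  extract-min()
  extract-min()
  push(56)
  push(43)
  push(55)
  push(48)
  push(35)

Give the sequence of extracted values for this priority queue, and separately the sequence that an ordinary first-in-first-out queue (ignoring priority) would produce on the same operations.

insert 51 → {51}
insert 36 → {36, 51}
insert 54 → {36, 51, 54}
extract-min → 36; now {51, 54}
insert 58 → {51, 54, 58}
extract-min → 51; now {54, 58}
extract-min → 54; now {58}
insert 59 → {58, 59}
insert 60 → {58, 59, 60}
extract-min → 58; now {59, 60}
extract-min → 59; now {60}
insert 37 → {37, 60}
insert 61 → {37, 60, 61}
insert 31 → {31, 37, 60, 61}
extract-min → 31; now {37, 60, 61}
extract-min → 37; now {60, 61}
insert 56 → {56, 60, 61}
insert 43 → {43, 56, 60, 61}
insert 55 → {43, 55, 56, 60, 61}
insert 48 → {43, 48, 55, 56, 60, 61}
insert 35 → {35, 43, 48, 55, 56, 60, 61}

priority queue: [36, 51, 54, 58, 59, 31, 37]; FIFO queue: 51 → 36 → 54 → 58 → 59 → 60 → 37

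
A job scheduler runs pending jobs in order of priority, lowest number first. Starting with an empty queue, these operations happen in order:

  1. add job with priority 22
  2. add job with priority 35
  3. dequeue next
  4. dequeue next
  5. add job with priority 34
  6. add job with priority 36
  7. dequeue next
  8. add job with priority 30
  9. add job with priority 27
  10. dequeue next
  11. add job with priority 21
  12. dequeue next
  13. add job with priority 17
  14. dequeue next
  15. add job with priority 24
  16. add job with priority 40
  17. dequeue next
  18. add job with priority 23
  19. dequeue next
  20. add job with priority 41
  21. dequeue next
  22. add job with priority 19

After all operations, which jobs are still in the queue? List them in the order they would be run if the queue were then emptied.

insert 22 → {22}
insert 35 → {22, 35}
dequeue next → 22; now {35}
dequeue next → 35; now {}
insert 34 → {34}
insert 36 → {34, 36}
dequeue next → 34; now {36}
insert 30 → {30, 36}
insert 27 → {27, 30, 36}
dequeue next → 27; now {30, 36}
insert 21 → {21, 30, 36}
dequeue next → 21; now {30, 36}
insert 17 → {17, 30, 36}
dequeue next → 17; now {30, 36}
insert 24 → {24, 30, 36}
insert 40 → {24, 30, 36, 40}
dequeue next → 24; now {30, 36, 40}
insert 23 → {23, 30, 36, 40}
dequeue next → 23; now {30, 36, 40}
insert 41 → {30, 36, 40, 41}
dequeue next → 30; now {36, 40, 41}
insert 19 → {19, 36, 40, 41}

[19, 36, 40, 41]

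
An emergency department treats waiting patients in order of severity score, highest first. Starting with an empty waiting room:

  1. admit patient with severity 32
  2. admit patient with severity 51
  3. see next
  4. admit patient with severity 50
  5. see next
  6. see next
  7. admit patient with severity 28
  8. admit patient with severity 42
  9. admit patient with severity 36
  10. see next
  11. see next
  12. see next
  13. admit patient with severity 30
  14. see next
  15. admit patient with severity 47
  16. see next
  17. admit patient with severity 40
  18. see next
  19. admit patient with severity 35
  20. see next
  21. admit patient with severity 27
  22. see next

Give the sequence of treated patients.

[51, 50, 32, 42, 36, 28, 30, 47, 40, 35, 27]

insert 32 → {32}
insert 51 → {51, 32}
see next → 51; now {32}
insert 50 → {50, 32}
see next → 50; now {32}
see next → 32; now {}
insert 28 → {28}
insert 42 → {42, 28}
insert 36 → {42, 36, 28}
see next → 42; now {36, 28}
see next → 36; now {28}
see next → 28; now {}
insert 30 → {30}
see next → 30; now {}
insert 47 → {47}
see next → 47; now {}
insert 40 → {40}
see next → 40; now {}
insert 35 → {35}
see next → 35; now {}
insert 27 → {27}
see next → 27; now {}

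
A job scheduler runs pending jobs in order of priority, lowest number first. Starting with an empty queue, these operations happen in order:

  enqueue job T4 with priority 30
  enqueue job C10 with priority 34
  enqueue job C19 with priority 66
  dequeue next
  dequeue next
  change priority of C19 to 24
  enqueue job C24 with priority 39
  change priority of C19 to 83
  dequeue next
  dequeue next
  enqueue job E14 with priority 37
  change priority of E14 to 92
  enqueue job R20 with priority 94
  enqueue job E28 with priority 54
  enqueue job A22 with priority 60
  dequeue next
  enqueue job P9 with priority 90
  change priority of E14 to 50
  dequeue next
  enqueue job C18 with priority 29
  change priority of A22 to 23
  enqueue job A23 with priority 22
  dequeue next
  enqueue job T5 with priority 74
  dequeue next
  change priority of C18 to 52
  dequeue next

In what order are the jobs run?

[T4, C10, C24, C19, E28, E14, A23, A22, C18]

add T4 (priority 30) → {T4:30}
add C10 (priority 34) → {T4:30, C10:34}
add C19 (priority 66) → {T4:30, C10:34, C19:66}
dequeue next → T4; now {C10:34, C19:66}
dequeue next → C10; now {C19:66}
update C19 to priority 24 → {C19:24}
add C24 (priority 39) → {C19:24, C24:39}
update C19 to priority 83 → {C24:39, C19:83}
dequeue next → C24; now {C19:83}
dequeue next → C19; now {}
add E14 (priority 37) → {E14:37}
update E14 to priority 92 → {E14:92}
add R20 (priority 94) → {E14:92, R20:94}
add E28 (priority 54) → {E28:54, E14:92, R20:94}
add A22 (priority 60) → {E28:54, A22:60, E14:92, R20:94}
dequeue next → E28; now {A22:60, E14:92, R20:94}
add P9 (priority 90) → {A22:60, P9:90, E14:92, R20:94}
update E14 to priority 50 → {E14:50, A22:60, P9:90, R20:94}
dequeue next → E14; now {A22:60, P9:90, R20:94}
add C18 (priority 29) → {C18:29, A22:60, P9:90, R20:94}
update A22 to priority 23 → {A22:23, C18:29, P9:90, R20:94}
add A23 (priority 22) → {A23:22, A22:23, C18:29, P9:90, R20:94}
dequeue next → A23; now {A22:23, C18:29, P9:90, R20:94}
add T5 (priority 74) → {A22:23, C18:29, T5:74, P9:90, R20:94}
dequeue next → A22; now {C18:29, T5:74, P9:90, R20:94}
update C18 to priority 52 → {C18:52, T5:74, P9:90, R20:94}
dequeue next → C18; now {T5:74, P9:90, R20:94}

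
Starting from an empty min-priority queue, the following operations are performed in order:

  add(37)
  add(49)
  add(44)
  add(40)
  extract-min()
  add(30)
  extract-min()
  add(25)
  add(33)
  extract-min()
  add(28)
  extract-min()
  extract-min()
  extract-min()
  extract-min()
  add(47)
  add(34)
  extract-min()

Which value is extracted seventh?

insert 37 → {37}
insert 49 → {37, 49}
insert 44 → {37, 44, 49}
insert 40 → {37, 40, 44, 49}
extract-min → 37; now {40, 44, 49}
insert 30 → {30, 40, 44, 49}
extract-min → 30; now {40, 44, 49}
insert 25 → {25, 40, 44, 49}
insert 33 → {25, 33, 40, 44, 49}
extract-min → 25; now {33, 40, 44, 49}
insert 28 → {28, 33, 40, 44, 49}
extract-min → 28; now {33, 40, 44, 49}
extract-min → 33; now {40, 44, 49}
extract-min → 40; now {44, 49}
extract-min → 44; now {49}
insert 47 → {47, 49}
insert 34 → {34, 47, 49}
extract-min → 34; now {47, 49}

44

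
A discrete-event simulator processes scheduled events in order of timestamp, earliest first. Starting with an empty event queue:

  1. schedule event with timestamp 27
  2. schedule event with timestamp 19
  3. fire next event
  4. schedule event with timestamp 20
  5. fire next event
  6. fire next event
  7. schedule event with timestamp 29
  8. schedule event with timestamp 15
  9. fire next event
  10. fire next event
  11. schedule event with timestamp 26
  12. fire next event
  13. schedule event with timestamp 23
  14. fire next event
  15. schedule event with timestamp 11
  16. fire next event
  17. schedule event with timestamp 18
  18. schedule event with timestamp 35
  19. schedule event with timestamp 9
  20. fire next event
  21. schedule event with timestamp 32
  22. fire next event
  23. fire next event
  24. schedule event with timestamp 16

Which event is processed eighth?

11

insert 27 → {27}
insert 19 → {19, 27}
fire next event → 19; now {27}
insert 20 → {20, 27}
fire next event → 20; now {27}
fire next event → 27; now {}
insert 29 → {29}
insert 15 → {15, 29}
fire next event → 15; now {29}
fire next event → 29; now {}
insert 26 → {26}
fire next event → 26; now {}
insert 23 → {23}
fire next event → 23; now {}
insert 11 → {11}
fire next event → 11; now {}
insert 18 → {18}
insert 35 → {18, 35}
insert 9 → {9, 18, 35}
fire next event → 9; now {18, 35}
insert 32 → {18, 32, 35}
fire next event → 18; now {32, 35}
fire next event → 32; now {35}
insert 16 → {16, 35}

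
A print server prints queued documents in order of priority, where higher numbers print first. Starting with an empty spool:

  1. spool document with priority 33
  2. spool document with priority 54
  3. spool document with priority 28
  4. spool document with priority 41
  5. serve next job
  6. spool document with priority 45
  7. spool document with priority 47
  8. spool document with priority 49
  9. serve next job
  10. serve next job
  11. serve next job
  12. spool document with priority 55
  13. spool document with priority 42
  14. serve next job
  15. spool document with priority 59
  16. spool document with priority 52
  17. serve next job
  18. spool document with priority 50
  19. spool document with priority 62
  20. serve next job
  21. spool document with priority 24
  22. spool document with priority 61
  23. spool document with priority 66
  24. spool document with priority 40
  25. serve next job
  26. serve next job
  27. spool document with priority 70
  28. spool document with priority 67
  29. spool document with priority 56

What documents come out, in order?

54, 49, 47, 45, 55, 59, 62, 66, 61

insert 33 → {33}
insert 54 → {54, 33}
insert 28 → {54, 33, 28}
insert 41 → {54, 41, 33, 28}
serve next job → 54; now {41, 33, 28}
insert 45 → {45, 41, 33, 28}
insert 47 → {47, 45, 41, 33, 28}
insert 49 → {49, 47, 45, 41, 33, 28}
serve next job → 49; now {47, 45, 41, 33, 28}
serve next job → 47; now {45, 41, 33, 28}
serve next job → 45; now {41, 33, 28}
insert 55 → {55, 41, 33, 28}
insert 42 → {55, 42, 41, 33, 28}
serve next job → 55; now {42, 41, 33, 28}
insert 59 → {59, 42, 41, 33, 28}
insert 52 → {59, 52, 42, 41, 33, 28}
serve next job → 59; now {52, 42, 41, 33, 28}
insert 50 → {52, 50, 42, 41, 33, 28}
insert 62 → {62, 52, 50, 42, 41, 33, 28}
serve next job → 62; now {52, 50, 42, 41, 33, 28}
insert 24 → {52, 50, 42, 41, 33, 28, 24}
insert 61 → {61, 52, 50, 42, 41, 33, 28, 24}
insert 66 → {66, 61, 52, 50, 42, 41, 33, 28, 24}
insert 40 → {66, 61, 52, 50, 42, 41, 40, 33, 28, 24}
serve next job → 66; now {61, 52, 50, 42, 41, 40, 33, 28, 24}
serve next job → 61; now {52, 50, 42, 41, 40, 33, 28, 24}
insert 70 → {70, 52, 50, 42, 41, 40, 33, 28, 24}
insert 67 → {70, 67, 52, 50, 42, 41, 40, 33, 28, 24}
insert 56 → {70, 67, 56, 52, 50, 42, 41, 40, 33, 28, 24}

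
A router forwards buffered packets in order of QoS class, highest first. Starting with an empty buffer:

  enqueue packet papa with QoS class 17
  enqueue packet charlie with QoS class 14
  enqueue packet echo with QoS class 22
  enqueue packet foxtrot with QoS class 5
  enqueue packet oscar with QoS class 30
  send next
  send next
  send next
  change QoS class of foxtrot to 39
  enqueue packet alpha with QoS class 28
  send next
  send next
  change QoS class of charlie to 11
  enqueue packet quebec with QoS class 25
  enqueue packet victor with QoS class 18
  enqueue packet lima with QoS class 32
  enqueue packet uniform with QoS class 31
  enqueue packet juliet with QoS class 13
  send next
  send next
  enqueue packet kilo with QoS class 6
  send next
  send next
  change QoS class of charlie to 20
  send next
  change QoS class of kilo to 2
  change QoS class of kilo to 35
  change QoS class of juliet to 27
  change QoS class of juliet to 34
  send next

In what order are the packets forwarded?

add papa (QoS class 17) → {papa:17}
add charlie (QoS class 14) → {papa:17, charlie:14}
add echo (QoS class 22) → {echo:22, papa:17, charlie:14}
add foxtrot (QoS class 5) → {echo:22, papa:17, charlie:14, foxtrot:5}
add oscar (QoS class 30) → {oscar:30, echo:22, papa:17, charlie:14, foxtrot:5}
send next → oscar; now {echo:22, papa:17, charlie:14, foxtrot:5}
send next → echo; now {papa:17, charlie:14, foxtrot:5}
send next → papa; now {charlie:14, foxtrot:5}
update foxtrot to QoS class 39 → {foxtrot:39, charlie:14}
add alpha (QoS class 28) → {foxtrot:39, alpha:28, charlie:14}
send next → foxtrot; now {alpha:28, charlie:14}
send next → alpha; now {charlie:14}
update charlie to QoS class 11 → {charlie:11}
add quebec (QoS class 25) → {quebec:25, charlie:11}
add victor (QoS class 18) → {quebec:25, victor:18, charlie:11}
add lima (QoS class 32) → {lima:32, quebec:25, victor:18, charlie:11}
add uniform (QoS class 31) → {lima:32, uniform:31, quebec:25, victor:18, charlie:11}
add juliet (QoS class 13) → {lima:32, uniform:31, quebec:25, victor:18, juliet:13, charlie:11}
send next → lima; now {uniform:31, quebec:25, victor:18, juliet:13, charlie:11}
send next → uniform; now {quebec:25, victor:18, juliet:13, charlie:11}
add kilo (QoS class 6) → {quebec:25, victor:18, juliet:13, charlie:11, kilo:6}
send next → quebec; now {victor:18, juliet:13, charlie:11, kilo:6}
send next → victor; now {juliet:13, charlie:11, kilo:6}
update charlie to QoS class 20 → {charlie:20, juliet:13, kilo:6}
send next → charlie; now {juliet:13, kilo:6}
update kilo to QoS class 2 → {juliet:13, kilo:2}
update kilo to QoS class 35 → {kilo:35, juliet:13}
update juliet to QoS class 27 → {kilo:35, juliet:27}
update juliet to QoS class 34 → {kilo:35, juliet:34}
send next → kilo; now {juliet:34}

oscar, echo, papa, foxtrot, alpha, lima, uniform, quebec, victor, charlie, kilo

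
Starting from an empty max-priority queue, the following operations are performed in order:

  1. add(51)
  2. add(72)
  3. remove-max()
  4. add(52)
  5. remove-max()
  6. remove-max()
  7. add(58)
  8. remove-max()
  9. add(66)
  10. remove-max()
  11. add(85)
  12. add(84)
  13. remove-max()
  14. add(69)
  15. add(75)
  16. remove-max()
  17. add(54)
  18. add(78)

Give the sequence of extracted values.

[72, 52, 51, 58, 66, 85, 84]

insert 51 → {51}
insert 72 → {72, 51}
remove-max → 72; now {51}
insert 52 → {52, 51}
remove-max → 52; now {51}
remove-max → 51; now {}
insert 58 → {58}
remove-max → 58; now {}
insert 66 → {66}
remove-max → 66; now {}
insert 85 → {85}
insert 84 → {85, 84}
remove-max → 85; now {84}
insert 69 → {84, 69}
insert 75 → {84, 75, 69}
remove-max → 84; now {75, 69}
insert 54 → {75, 69, 54}
insert 78 → {78, 75, 69, 54}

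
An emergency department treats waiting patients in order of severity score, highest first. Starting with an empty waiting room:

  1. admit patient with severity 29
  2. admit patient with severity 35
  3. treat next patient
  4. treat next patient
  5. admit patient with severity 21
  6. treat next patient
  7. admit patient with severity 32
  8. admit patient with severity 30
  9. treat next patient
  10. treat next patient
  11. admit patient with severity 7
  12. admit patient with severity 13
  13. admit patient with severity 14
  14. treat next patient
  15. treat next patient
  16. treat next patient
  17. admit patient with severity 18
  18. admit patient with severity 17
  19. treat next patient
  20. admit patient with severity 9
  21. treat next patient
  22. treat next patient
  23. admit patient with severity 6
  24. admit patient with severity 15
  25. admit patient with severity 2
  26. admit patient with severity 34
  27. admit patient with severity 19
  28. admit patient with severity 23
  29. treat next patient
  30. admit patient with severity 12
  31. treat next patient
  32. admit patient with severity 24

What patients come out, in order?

insert 29 → {29}
insert 35 → {35, 29}
treat next patient → 35; now {29}
treat next patient → 29; now {}
insert 21 → {21}
treat next patient → 21; now {}
insert 32 → {32}
insert 30 → {32, 30}
treat next patient → 32; now {30}
treat next patient → 30; now {}
insert 7 → {7}
insert 13 → {13, 7}
insert 14 → {14, 13, 7}
treat next patient → 14; now {13, 7}
treat next patient → 13; now {7}
treat next patient → 7; now {}
insert 18 → {18}
insert 17 → {18, 17}
treat next patient → 18; now {17}
insert 9 → {17, 9}
treat next patient → 17; now {9}
treat next patient → 9; now {}
insert 6 → {6}
insert 15 → {15, 6}
insert 2 → {15, 6, 2}
insert 34 → {34, 15, 6, 2}
insert 19 → {34, 19, 15, 6, 2}
insert 23 → {34, 23, 19, 15, 6, 2}
treat next patient → 34; now {23, 19, 15, 6, 2}
insert 12 → {23, 19, 15, 12, 6, 2}
treat next patient → 23; now {19, 15, 12, 6, 2}
insert 24 → {24, 19, 15, 12, 6, 2}

35 → 29 → 21 → 32 → 30 → 14 → 13 → 7 → 18 → 17 → 9 → 34 → 23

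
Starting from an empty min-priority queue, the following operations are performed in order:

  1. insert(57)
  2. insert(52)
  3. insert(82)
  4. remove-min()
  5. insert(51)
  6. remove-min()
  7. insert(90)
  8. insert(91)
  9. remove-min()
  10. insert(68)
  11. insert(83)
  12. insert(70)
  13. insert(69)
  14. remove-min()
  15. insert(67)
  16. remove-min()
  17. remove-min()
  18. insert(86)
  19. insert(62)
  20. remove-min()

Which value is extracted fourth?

insert 57 → {57}
insert 52 → {52, 57}
insert 82 → {52, 57, 82}
remove-min → 52; now {57, 82}
insert 51 → {51, 57, 82}
remove-min → 51; now {57, 82}
insert 90 → {57, 82, 90}
insert 91 → {57, 82, 90, 91}
remove-min → 57; now {82, 90, 91}
insert 68 → {68, 82, 90, 91}
insert 83 → {68, 82, 83, 90, 91}
insert 70 → {68, 70, 82, 83, 90, 91}
insert 69 → {68, 69, 70, 82, 83, 90, 91}
remove-min → 68; now {69, 70, 82, 83, 90, 91}
insert 67 → {67, 69, 70, 82, 83, 90, 91}
remove-min → 67; now {69, 70, 82, 83, 90, 91}
remove-min → 69; now {70, 82, 83, 90, 91}
insert 86 → {70, 82, 83, 86, 90, 91}
insert 62 → {62, 70, 82, 83, 86, 90, 91}
remove-min → 62; now {70, 82, 83, 86, 90, 91}

68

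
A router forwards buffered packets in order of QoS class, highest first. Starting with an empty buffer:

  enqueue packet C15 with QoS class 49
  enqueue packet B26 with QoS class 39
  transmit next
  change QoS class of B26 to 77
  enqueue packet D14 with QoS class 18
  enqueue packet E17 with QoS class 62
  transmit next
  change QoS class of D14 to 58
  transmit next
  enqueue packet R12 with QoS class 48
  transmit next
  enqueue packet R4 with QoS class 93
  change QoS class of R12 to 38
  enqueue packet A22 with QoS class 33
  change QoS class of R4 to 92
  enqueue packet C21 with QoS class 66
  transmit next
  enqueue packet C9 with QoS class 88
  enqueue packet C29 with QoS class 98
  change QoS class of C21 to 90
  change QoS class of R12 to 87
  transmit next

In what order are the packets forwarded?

[C15, B26, E17, D14, R4, C29]

add C15 (QoS class 49) → {C15:49}
add B26 (QoS class 39) → {C15:49, B26:39}
transmit next → C15; now {B26:39}
update B26 to QoS class 77 → {B26:77}
add D14 (QoS class 18) → {B26:77, D14:18}
add E17 (QoS class 62) → {B26:77, E17:62, D14:18}
transmit next → B26; now {E17:62, D14:18}
update D14 to QoS class 58 → {E17:62, D14:58}
transmit next → E17; now {D14:58}
add R12 (QoS class 48) → {D14:58, R12:48}
transmit next → D14; now {R12:48}
add R4 (QoS class 93) → {R4:93, R12:48}
update R12 to QoS class 38 → {R4:93, R12:38}
add A22 (QoS class 33) → {R4:93, R12:38, A22:33}
update R4 to QoS class 92 → {R4:92, R12:38, A22:33}
add C21 (QoS class 66) → {R4:92, C21:66, R12:38, A22:33}
transmit next → R4; now {C21:66, R12:38, A22:33}
add C9 (QoS class 88) → {C9:88, C21:66, R12:38, A22:33}
add C29 (QoS class 98) → {C29:98, C9:88, C21:66, R12:38, A22:33}
update C21 to QoS class 90 → {C29:98, C21:90, C9:88, R12:38, A22:33}
update R12 to QoS class 87 → {C29:98, C21:90, C9:88, R12:87, A22:33}
transmit next → C29; now {C21:90, C9:88, R12:87, A22:33}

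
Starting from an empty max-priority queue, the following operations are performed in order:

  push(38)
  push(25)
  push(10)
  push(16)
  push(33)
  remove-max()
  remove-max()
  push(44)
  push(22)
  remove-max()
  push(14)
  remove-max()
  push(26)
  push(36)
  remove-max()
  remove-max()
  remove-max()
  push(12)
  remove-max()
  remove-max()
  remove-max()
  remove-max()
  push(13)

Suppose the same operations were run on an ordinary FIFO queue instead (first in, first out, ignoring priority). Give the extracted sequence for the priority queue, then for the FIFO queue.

priority queue: 38 → 33 → 44 → 25 → 36 → 26 → 22 → 16 → 14 → 12 → 10; FIFO queue: 38 → 25 → 10 → 16 → 33 → 44 → 22 → 14 → 26 → 36 → 12

insert 38 → {38}
insert 25 → {38, 25}
insert 10 → {38, 25, 10}
insert 16 → {38, 25, 16, 10}
insert 33 → {38, 33, 25, 16, 10}
remove-max → 38; now {33, 25, 16, 10}
remove-max → 33; now {25, 16, 10}
insert 44 → {44, 25, 16, 10}
insert 22 → {44, 25, 22, 16, 10}
remove-max → 44; now {25, 22, 16, 10}
insert 14 → {25, 22, 16, 14, 10}
remove-max → 25; now {22, 16, 14, 10}
insert 26 → {26, 22, 16, 14, 10}
insert 36 → {36, 26, 22, 16, 14, 10}
remove-max → 36; now {26, 22, 16, 14, 10}
remove-max → 26; now {22, 16, 14, 10}
remove-max → 22; now {16, 14, 10}
insert 12 → {16, 14, 12, 10}
remove-max → 16; now {14, 12, 10}
remove-max → 14; now {12, 10}
remove-max → 12; now {10}
remove-max → 10; now {}
insert 13 → {13}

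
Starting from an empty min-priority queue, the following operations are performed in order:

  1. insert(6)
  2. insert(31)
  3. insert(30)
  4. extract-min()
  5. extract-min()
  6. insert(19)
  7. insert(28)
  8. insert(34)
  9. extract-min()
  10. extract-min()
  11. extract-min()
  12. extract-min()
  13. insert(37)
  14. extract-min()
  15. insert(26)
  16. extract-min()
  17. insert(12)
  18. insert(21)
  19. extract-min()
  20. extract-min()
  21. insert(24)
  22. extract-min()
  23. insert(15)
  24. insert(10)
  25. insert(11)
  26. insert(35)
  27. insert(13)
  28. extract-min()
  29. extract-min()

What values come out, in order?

6 → 30 → 19 → 28 → 31 → 34 → 37 → 26 → 12 → 21 → 24 → 10 → 11

insert 6 → {6}
insert 31 → {6, 31}
insert 30 → {6, 30, 31}
extract-min → 6; now {30, 31}
extract-min → 30; now {31}
insert 19 → {19, 31}
insert 28 → {19, 28, 31}
insert 34 → {19, 28, 31, 34}
extract-min → 19; now {28, 31, 34}
extract-min → 28; now {31, 34}
extract-min → 31; now {34}
extract-min → 34; now {}
insert 37 → {37}
extract-min → 37; now {}
insert 26 → {26}
extract-min → 26; now {}
insert 12 → {12}
insert 21 → {12, 21}
extract-min → 12; now {21}
extract-min → 21; now {}
insert 24 → {24}
extract-min → 24; now {}
insert 15 → {15}
insert 10 → {10, 15}
insert 11 → {10, 11, 15}
insert 35 → {10, 11, 15, 35}
insert 13 → {10, 11, 13, 15, 35}
extract-min → 10; now {11, 13, 15, 35}
extract-min → 11; now {13, 15, 35}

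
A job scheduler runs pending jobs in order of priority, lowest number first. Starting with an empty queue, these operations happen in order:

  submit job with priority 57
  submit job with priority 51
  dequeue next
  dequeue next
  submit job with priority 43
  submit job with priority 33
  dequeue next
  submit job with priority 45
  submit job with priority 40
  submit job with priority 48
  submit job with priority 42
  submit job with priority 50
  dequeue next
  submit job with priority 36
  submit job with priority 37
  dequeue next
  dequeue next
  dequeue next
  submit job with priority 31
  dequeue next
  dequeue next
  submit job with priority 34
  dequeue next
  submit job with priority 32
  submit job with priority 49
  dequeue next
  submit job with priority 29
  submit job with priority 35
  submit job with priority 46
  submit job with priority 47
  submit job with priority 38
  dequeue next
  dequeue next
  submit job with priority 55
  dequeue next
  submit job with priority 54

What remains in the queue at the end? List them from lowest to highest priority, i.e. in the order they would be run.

[45, 46, 47, 48, 49, 50, 54, 55]

insert 57 → {57}
insert 51 → {51, 57}
dequeue next → 51; now {57}
dequeue next → 57; now {}
insert 43 → {43}
insert 33 → {33, 43}
dequeue next → 33; now {43}
insert 45 → {43, 45}
insert 40 → {40, 43, 45}
insert 48 → {40, 43, 45, 48}
insert 42 → {40, 42, 43, 45, 48}
insert 50 → {40, 42, 43, 45, 48, 50}
dequeue next → 40; now {42, 43, 45, 48, 50}
insert 36 → {36, 42, 43, 45, 48, 50}
insert 37 → {36, 37, 42, 43, 45, 48, 50}
dequeue next → 36; now {37, 42, 43, 45, 48, 50}
dequeue next → 37; now {42, 43, 45, 48, 50}
dequeue next → 42; now {43, 45, 48, 50}
insert 31 → {31, 43, 45, 48, 50}
dequeue next → 31; now {43, 45, 48, 50}
dequeue next → 43; now {45, 48, 50}
insert 34 → {34, 45, 48, 50}
dequeue next → 34; now {45, 48, 50}
insert 32 → {32, 45, 48, 50}
insert 49 → {32, 45, 48, 49, 50}
dequeue next → 32; now {45, 48, 49, 50}
insert 29 → {29, 45, 48, 49, 50}
insert 35 → {29, 35, 45, 48, 49, 50}
insert 46 → {29, 35, 45, 46, 48, 49, 50}
insert 47 → {29, 35, 45, 46, 47, 48, 49, 50}
insert 38 → {29, 35, 38, 45, 46, 47, 48, 49, 50}
dequeue next → 29; now {35, 38, 45, 46, 47, 48, 49, 50}
dequeue next → 35; now {38, 45, 46, 47, 48, 49, 50}
insert 55 → {38, 45, 46, 47, 48, 49, 50, 55}
dequeue next → 38; now {45, 46, 47, 48, 49, 50, 55}
insert 54 → {45, 46, 47, 48, 49, 50, 54, 55}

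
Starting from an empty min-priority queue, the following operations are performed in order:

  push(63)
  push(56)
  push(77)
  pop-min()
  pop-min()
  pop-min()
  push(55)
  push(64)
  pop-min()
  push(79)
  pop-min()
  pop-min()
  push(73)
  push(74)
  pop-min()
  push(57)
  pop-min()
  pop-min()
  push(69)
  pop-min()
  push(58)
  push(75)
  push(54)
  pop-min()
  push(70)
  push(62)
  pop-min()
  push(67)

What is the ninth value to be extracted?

insert 63 → {63}
insert 56 → {56, 63}
insert 77 → {56, 63, 77}
pop-min → 56; now {63, 77}
pop-min → 63; now {77}
pop-min → 77; now {}
insert 55 → {55}
insert 64 → {55, 64}
pop-min → 55; now {64}
insert 79 → {64, 79}
pop-min → 64; now {79}
pop-min → 79; now {}
insert 73 → {73}
insert 74 → {73, 74}
pop-min → 73; now {74}
insert 57 → {57, 74}
pop-min → 57; now {74}
pop-min → 74; now {}
insert 69 → {69}
pop-min → 69; now {}
insert 58 → {58}
insert 75 → {58, 75}
insert 54 → {54, 58, 75}
pop-min → 54; now {58, 75}
insert 70 → {58, 70, 75}
insert 62 → {58, 62, 70, 75}
pop-min → 58; now {62, 70, 75}
insert 67 → {62, 67, 70, 75}

74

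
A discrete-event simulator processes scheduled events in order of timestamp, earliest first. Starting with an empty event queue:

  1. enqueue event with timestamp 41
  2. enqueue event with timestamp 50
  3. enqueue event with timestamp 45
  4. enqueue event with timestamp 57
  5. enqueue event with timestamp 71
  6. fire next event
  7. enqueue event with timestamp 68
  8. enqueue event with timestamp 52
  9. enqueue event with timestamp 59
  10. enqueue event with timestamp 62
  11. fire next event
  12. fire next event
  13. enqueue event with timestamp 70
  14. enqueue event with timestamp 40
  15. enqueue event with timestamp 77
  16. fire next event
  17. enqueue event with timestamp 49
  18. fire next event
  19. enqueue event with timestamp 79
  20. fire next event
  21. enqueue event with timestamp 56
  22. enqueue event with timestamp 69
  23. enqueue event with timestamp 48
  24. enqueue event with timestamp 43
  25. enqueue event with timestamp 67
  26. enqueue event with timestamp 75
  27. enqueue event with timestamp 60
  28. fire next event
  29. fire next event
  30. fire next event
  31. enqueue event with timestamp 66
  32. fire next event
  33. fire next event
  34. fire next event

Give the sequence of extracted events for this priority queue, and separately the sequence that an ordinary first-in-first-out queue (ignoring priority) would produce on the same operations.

priority queue: 41 → 45 → 50 → 40 → 49 → 52 → 43 → 48 → 56 → 57 → 59 → 60; FIFO queue: [41, 50, 45, 57, 71, 68, 52, 59, 62, 70, 40, 77]

insert 41 → {41}
insert 50 → {41, 50}
insert 45 → {41, 45, 50}
insert 57 → {41, 45, 50, 57}
insert 71 → {41, 45, 50, 57, 71}
fire next event → 41; now {45, 50, 57, 71}
insert 68 → {45, 50, 57, 68, 71}
insert 52 → {45, 50, 52, 57, 68, 71}
insert 59 → {45, 50, 52, 57, 59, 68, 71}
insert 62 → {45, 50, 52, 57, 59, 62, 68, 71}
fire next event → 45; now {50, 52, 57, 59, 62, 68, 71}
fire next event → 50; now {52, 57, 59, 62, 68, 71}
insert 70 → {52, 57, 59, 62, 68, 70, 71}
insert 40 → {40, 52, 57, 59, 62, 68, 70, 71}
insert 77 → {40, 52, 57, 59, 62, 68, 70, 71, 77}
fire next event → 40; now {52, 57, 59, 62, 68, 70, 71, 77}
insert 49 → {49, 52, 57, 59, 62, 68, 70, 71, 77}
fire next event → 49; now {52, 57, 59, 62, 68, 70, 71, 77}
insert 79 → {52, 57, 59, 62, 68, 70, 71, 77, 79}
fire next event → 52; now {57, 59, 62, 68, 70, 71, 77, 79}
insert 56 → {56, 57, 59, 62, 68, 70, 71, 77, 79}
insert 69 → {56, 57, 59, 62, 68, 69, 70, 71, 77, 79}
insert 48 → {48, 56, 57, 59, 62, 68, 69, 70, 71, 77, 79}
insert 43 → {43, 48, 56, 57, 59, 62, 68, 69, 70, 71, 77, 79}
insert 67 → {43, 48, 56, 57, 59, 62, 67, 68, 69, 70, 71, 77, 79}
insert 75 → {43, 48, 56, 57, 59, 62, 67, 68, 69, 70, 71, 75, 77, 79}
insert 60 → {43, 48, 56, 57, 59, 60, 62, 67, 68, 69, 70, 71, 75, 77, 79}
fire next event → 43; now {48, 56, 57, 59, 60, 62, 67, 68, 69, 70, 71, 75, 77, 79}
fire next event → 48; now {56, 57, 59, 60, 62, 67, 68, 69, 70, 71, 75, 77, 79}
fire next event → 56; now {57, 59, 60, 62, 67, 68, 69, 70, 71, 75, 77, 79}
insert 66 → {57, 59, 60, 62, 66, 67, 68, 69, 70, 71, 75, 77, 79}
fire next event → 57; now {59, 60, 62, 66, 67, 68, 69, 70, 71, 75, 77, 79}
fire next event → 59; now {60, 62, 66, 67, 68, 69, 70, 71, 75, 77, 79}
fire next event → 60; now {62, 66, 67, 68, 69, 70, 71, 75, 77, 79}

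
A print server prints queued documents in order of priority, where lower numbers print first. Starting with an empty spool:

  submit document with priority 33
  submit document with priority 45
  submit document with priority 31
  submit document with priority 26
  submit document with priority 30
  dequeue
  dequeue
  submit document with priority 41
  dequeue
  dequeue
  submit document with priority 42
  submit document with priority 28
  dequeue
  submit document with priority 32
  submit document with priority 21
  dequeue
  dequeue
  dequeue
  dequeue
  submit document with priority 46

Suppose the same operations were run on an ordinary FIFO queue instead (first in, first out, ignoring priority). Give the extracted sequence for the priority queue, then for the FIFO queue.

insert 33 → {33}
insert 45 → {33, 45}
insert 31 → {31, 33, 45}
insert 26 → {26, 31, 33, 45}
insert 30 → {26, 30, 31, 33, 45}
dequeue → 26; now {30, 31, 33, 45}
dequeue → 30; now {31, 33, 45}
insert 41 → {31, 33, 41, 45}
dequeue → 31; now {33, 41, 45}
dequeue → 33; now {41, 45}
insert 42 → {41, 42, 45}
insert 28 → {28, 41, 42, 45}
dequeue → 28; now {41, 42, 45}
insert 32 → {32, 41, 42, 45}
insert 21 → {21, 32, 41, 42, 45}
dequeue → 21; now {32, 41, 42, 45}
dequeue → 32; now {41, 42, 45}
dequeue → 41; now {42, 45}
dequeue → 42; now {45}
insert 46 → {45, 46}

priority queue: [26, 30, 31, 33, 28, 21, 32, 41, 42]; FIFO queue: [33, 45, 31, 26, 30, 41, 42, 28, 32]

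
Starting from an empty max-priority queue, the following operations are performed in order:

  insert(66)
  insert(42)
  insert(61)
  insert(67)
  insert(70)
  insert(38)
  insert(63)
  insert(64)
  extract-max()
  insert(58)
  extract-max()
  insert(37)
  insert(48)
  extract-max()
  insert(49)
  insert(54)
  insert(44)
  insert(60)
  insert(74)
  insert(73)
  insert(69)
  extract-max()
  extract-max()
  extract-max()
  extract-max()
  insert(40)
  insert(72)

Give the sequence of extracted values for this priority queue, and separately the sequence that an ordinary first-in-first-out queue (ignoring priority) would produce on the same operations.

insert 66 → {66}
insert 42 → {66, 42}
insert 61 → {66, 61, 42}
insert 67 → {67, 66, 61, 42}
insert 70 → {70, 67, 66, 61, 42}
insert 38 → {70, 67, 66, 61, 42, 38}
insert 63 → {70, 67, 66, 63, 61, 42, 38}
insert 64 → {70, 67, 66, 64, 63, 61, 42, 38}
extract-max → 70; now {67, 66, 64, 63, 61, 42, 38}
insert 58 → {67, 66, 64, 63, 61, 58, 42, 38}
extract-max → 67; now {66, 64, 63, 61, 58, 42, 38}
insert 37 → {66, 64, 63, 61, 58, 42, 38, 37}
insert 48 → {66, 64, 63, 61, 58, 48, 42, 38, 37}
extract-max → 66; now {64, 63, 61, 58, 48, 42, 38, 37}
insert 49 → {64, 63, 61, 58, 49, 48, 42, 38, 37}
insert 54 → {64, 63, 61, 58, 54, 49, 48, 42, 38, 37}
insert 44 → {64, 63, 61, 58, 54, 49, 48, 44, 42, 38, 37}
insert 60 → {64, 63, 61, 60, 58, 54, 49, 48, 44, 42, 38, 37}
insert 74 → {74, 64, 63, 61, 60, 58, 54, 49, 48, 44, 42, 38, 37}
insert 73 → {74, 73, 64, 63, 61, 60, 58, 54, 49, 48, 44, 42, 38, 37}
insert 69 → {74, 73, 69, 64, 63, 61, 60, 58, 54, 49, 48, 44, 42, 38, 37}
extract-max → 74; now {73, 69, 64, 63, 61, 60, 58, 54, 49, 48, 44, 42, 38, 37}
extract-max → 73; now {69, 64, 63, 61, 60, 58, 54, 49, 48, 44, 42, 38, 37}
extract-max → 69; now {64, 63, 61, 60, 58, 54, 49, 48, 44, 42, 38, 37}
extract-max → 64; now {63, 61, 60, 58, 54, 49, 48, 44, 42, 38, 37}
insert 40 → {63, 61, 60, 58, 54, 49, 48, 44, 42, 40, 38, 37}
insert 72 → {72, 63, 61, 60, 58, 54, 49, 48, 44, 42, 40, 38, 37}

priority queue: 70, 67, 66, 74, 73, 69, 64; FIFO queue: [66, 42, 61, 67, 70, 38, 63]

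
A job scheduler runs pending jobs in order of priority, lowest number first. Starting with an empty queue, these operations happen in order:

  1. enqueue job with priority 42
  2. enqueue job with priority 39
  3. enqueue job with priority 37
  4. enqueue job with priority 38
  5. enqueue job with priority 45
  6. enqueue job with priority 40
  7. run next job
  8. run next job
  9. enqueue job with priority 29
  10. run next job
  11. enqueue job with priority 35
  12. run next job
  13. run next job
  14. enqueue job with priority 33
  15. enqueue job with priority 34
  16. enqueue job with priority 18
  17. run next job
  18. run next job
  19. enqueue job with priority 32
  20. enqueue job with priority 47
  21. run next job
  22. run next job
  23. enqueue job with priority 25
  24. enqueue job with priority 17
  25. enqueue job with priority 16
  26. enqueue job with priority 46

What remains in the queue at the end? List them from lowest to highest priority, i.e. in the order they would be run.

16 → 17 → 25 → 40 → 42 → 45 → 46 → 47

insert 42 → {42}
insert 39 → {39, 42}
insert 37 → {37, 39, 42}
insert 38 → {37, 38, 39, 42}
insert 45 → {37, 38, 39, 42, 45}
insert 40 → {37, 38, 39, 40, 42, 45}
run next job → 37; now {38, 39, 40, 42, 45}
run next job → 38; now {39, 40, 42, 45}
insert 29 → {29, 39, 40, 42, 45}
run next job → 29; now {39, 40, 42, 45}
insert 35 → {35, 39, 40, 42, 45}
run next job → 35; now {39, 40, 42, 45}
run next job → 39; now {40, 42, 45}
insert 33 → {33, 40, 42, 45}
insert 34 → {33, 34, 40, 42, 45}
insert 18 → {18, 33, 34, 40, 42, 45}
run next job → 18; now {33, 34, 40, 42, 45}
run next job → 33; now {34, 40, 42, 45}
insert 32 → {32, 34, 40, 42, 45}
insert 47 → {32, 34, 40, 42, 45, 47}
run next job → 32; now {34, 40, 42, 45, 47}
run next job → 34; now {40, 42, 45, 47}
insert 25 → {25, 40, 42, 45, 47}
insert 17 → {17, 25, 40, 42, 45, 47}
insert 16 → {16, 17, 25, 40, 42, 45, 47}
insert 46 → {16, 17, 25, 40, 42, 45, 46, 47}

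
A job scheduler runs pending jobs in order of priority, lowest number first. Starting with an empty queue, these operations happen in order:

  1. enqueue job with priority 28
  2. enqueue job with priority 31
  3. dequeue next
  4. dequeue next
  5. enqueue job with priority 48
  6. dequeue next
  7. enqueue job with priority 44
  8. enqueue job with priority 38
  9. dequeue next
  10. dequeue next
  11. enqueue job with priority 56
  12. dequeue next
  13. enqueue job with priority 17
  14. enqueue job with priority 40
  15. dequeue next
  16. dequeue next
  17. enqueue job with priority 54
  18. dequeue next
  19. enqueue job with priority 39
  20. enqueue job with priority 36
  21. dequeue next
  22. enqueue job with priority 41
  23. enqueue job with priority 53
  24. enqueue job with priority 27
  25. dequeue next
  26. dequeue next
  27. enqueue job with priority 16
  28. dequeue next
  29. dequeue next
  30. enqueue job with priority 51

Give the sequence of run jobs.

28 → 31 → 48 → 38 → 44 → 56 → 17 → 40 → 54 → 36 → 27 → 39 → 16 → 41

insert 28 → {28}
insert 31 → {28, 31}
dequeue next → 28; now {31}
dequeue next → 31; now {}
insert 48 → {48}
dequeue next → 48; now {}
insert 44 → {44}
insert 38 → {38, 44}
dequeue next → 38; now {44}
dequeue next → 44; now {}
insert 56 → {56}
dequeue next → 56; now {}
insert 17 → {17}
insert 40 → {17, 40}
dequeue next → 17; now {40}
dequeue next → 40; now {}
insert 54 → {54}
dequeue next → 54; now {}
insert 39 → {39}
insert 36 → {36, 39}
dequeue next → 36; now {39}
insert 41 → {39, 41}
insert 53 → {39, 41, 53}
insert 27 → {27, 39, 41, 53}
dequeue next → 27; now {39, 41, 53}
dequeue next → 39; now {41, 53}
insert 16 → {16, 41, 53}
dequeue next → 16; now {41, 53}
dequeue next → 41; now {53}
insert 51 → {51, 53}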